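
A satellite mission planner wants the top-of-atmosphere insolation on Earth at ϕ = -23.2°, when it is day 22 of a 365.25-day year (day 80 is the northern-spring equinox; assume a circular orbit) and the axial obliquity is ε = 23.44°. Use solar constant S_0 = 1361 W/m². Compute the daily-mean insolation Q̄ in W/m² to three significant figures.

Q̄ ≈ 469 W/m²

Solar longitude: L_s = 360° × (22 − 80)/365.25 = -57.166°, i.e. -57.166° + 360° = 302.834°.
sin δ = sin 23.44° × sin 302.834° = -0.33424, so δ = -19.526°.
cos h₀ = −tan(-23.2°) tan(-19.526°) = -0.1520, h₀ = 1.7234 rad.
Bracket: h₀ sin ϕ sin δ + cos ϕ cos δ sin h₀ = 1.7234×-0.39394×-0.33424 + 0.91914×0.94249×0.98838 = 0.226921 + 0.856214 = 1.083135.
Q̄ = (S_0/π) × [bracket] = (1361/π) × 1.083135 = 469.2 W/m².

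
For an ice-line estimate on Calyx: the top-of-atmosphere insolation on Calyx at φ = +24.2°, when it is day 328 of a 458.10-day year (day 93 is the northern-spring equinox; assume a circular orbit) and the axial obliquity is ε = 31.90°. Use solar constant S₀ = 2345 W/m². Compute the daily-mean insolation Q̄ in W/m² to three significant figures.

Solar longitude: λ_s = 360° × (328 − 93)/458.10 = 184.676°.
sin δ = sin 31.90° × sin 184.676° = -0.04308, so δ = -2.469°.
cos H₀ = −tan(+24.2°) tan(-2.469°) = 0.0194, H₀ = 1.5514 rad.
Bracket: H₀ sin φ sin δ + cos φ cos δ sin H₀ = 1.5514×0.40992×-0.04308 + 0.91212×0.99907×0.99981 = -0.027397 + 0.911099 = 0.883702.
Q̄ = (S₀/π) × [bracket] = (2345/π) × 0.883702 = 659.6 W/m².

Q̄ ≈ 660 W/m²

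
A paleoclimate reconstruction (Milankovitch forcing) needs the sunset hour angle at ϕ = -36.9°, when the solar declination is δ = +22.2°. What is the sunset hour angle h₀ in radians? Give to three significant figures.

h₀ = 1.26 rad

cos h₀ = −tan ϕ · tan δ = −tan(-36.9°) × tan(+22.200°) = 0.3064, so h₀ = 1.2594 rad = 72.16°.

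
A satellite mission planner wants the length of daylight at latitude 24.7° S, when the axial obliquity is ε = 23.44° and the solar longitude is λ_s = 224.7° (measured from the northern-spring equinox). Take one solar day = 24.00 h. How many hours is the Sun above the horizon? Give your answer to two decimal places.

13.03 h

Solar declination: sin δ = sin ε · sin λ_s = sin 23.44° × sin 224.7° = -0.27980, so δ = -16.248°.
cos H₀ = −tan φ · tan δ = −tan(-24.7°) × tan(-16.248°) = -0.1340, so H₀ = 1.7052 rad = 97.70°.
Daylight = 2H₀/(2π) × 24.00 h = (1.7052/π) × 24.00 = 13.03 h.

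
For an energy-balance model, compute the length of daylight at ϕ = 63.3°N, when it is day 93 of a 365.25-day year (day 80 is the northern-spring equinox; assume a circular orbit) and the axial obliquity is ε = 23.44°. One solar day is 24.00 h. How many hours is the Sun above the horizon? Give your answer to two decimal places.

Solar longitude: L_s = 360° × (93 − 80)/365.25 = 12.813°.
sin δ = sin 23.44° × sin 12.813° = 0.08822, so δ = +5.061°.
cos h₀ = −tan ϕ · tan δ = −tan(+63.3°) × tan(+5.061°) = -0.1761, so h₀ = 1.7478 rad = 100.14°.
Daylight = 2h₀/(2π) × 24.00 h = (1.7478/π) × 24.00 = 13.35 h.

13.35 h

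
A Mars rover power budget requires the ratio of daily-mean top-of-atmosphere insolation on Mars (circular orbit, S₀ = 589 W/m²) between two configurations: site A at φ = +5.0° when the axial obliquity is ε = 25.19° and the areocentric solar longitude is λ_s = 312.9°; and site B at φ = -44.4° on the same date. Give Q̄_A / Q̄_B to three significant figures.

— Configuration A (φ=+5.0°):
sin δ = sin 25.19° × sin 312.9° = -0.31179, so δ = -18.167°.
cos H₀ = −tan(+5.0°) tan(-18.167°) = 0.0287, H₀ = 1.5421 rad.
Bracket: H₀ sin φ sin δ + cos φ cos δ sin H₀ = 1.5421×0.08716×-0.31179 + 0.99619×0.95015×0.99959 = -0.041908 + 0.946142 = 0.904234.
Q̄ = (S₀/π) × [bracket] = (589/π) × 0.904234 = 169.53 W/m².
— Configuration B (φ=-44.4°):
cos H₀ = −tan(-44.4°) tan(-18.167°) = -0.3213, H₀ = 1.8979 rad.
Bracket: H₀ sin φ sin δ + cos φ cos δ sin H₀ = 1.8979×-0.69966×-0.31179 + 0.71447×0.95015×0.94696 = 0.414021 + 0.642847 = 1.056868.
Q̄ = (S₀/π) × [bracket] = (589/π) × 1.056868 = 198.15 W/m².
Ratio Q̄_A / Q̄_B = 169.53 / 198.15 = 0.8556.

Q̄_A / Q̄_B ≈ 0.856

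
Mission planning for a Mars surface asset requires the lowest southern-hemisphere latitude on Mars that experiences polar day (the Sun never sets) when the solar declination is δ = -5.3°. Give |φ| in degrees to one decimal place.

Polar day requires cos H₀ = −tan φ tan δ ≤ −1, i.e. tan φ tan δ ≥ 1.
The boundary is |tan φ| · |tan δ| = 1, so |φ| = 90° − |δ| = 90° − 5.3° = 84.7° in the southern hemisphere.

|φ| = 84.7°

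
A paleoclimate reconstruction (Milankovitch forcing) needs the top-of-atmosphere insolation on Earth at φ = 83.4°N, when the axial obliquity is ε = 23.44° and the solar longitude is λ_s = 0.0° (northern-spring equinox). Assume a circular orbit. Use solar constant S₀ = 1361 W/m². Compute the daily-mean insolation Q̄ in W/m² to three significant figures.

Solar declination: sin δ = sin ε · sin λ_s = sin 23.44° × sin 0.0° = 0.00000, so δ = +0.000°.
cos H₀ = −tan(+83.4°) tan(+0.000°) = -0.0000, H₀ = 1.5708 rad.
Bracket: H₀ sin φ sin δ + cos φ cos δ sin H₀ = 1.5708×0.99337×0.00000 + 0.11494×1.00000×1.00000 = 0.000000 + 0.114940 = 0.114940.
Q̄ = (S₀/π) × [bracket] = (1361/π) × 0.114940 = 49.79 W/m².

Q̄ ≈ 49.8 W/m²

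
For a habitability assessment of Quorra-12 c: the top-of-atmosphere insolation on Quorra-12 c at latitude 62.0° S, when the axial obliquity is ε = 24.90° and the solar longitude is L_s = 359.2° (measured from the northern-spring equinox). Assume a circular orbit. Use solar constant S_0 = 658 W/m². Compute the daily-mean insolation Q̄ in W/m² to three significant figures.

Solar declination: sin δ = sin ε · sin L_s = sin 24.90° × sin 359.2° = -0.00588, so δ = -0.337°.
cos h₀ = −tan(-62.0°) tan(-0.337°) = -0.0111, h₀ = 1.5819 rad.
Bracket: h₀ sin ϕ sin δ + cos ϕ cos δ sin h₀ = 1.5819×-0.88295×-0.00588 + 0.46947×0.99998×0.99994 = 0.008213 + 0.469432 = 0.477645.
Q̄ = (S_0/π) × [bracket] = (658/π) × 0.477645 = 100.0 W/m².

Q̄ ≈ 100 W/m²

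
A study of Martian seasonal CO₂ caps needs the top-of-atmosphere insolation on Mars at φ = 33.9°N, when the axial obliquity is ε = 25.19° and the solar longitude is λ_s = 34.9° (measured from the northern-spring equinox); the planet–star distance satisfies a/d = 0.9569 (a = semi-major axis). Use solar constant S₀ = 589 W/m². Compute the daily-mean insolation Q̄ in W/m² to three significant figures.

Solar declination: sin δ = sin ε · sin λ_s = sin 25.19° × sin 34.9° = 0.24352, so δ = +14.094°.
cos H₀ = −tan(+33.9°) tan(+14.094°) = -0.1687, H₀ = 1.7403 rad.
Bracket: H₀ sin φ sin δ + cos φ cos δ sin H₀ = 1.7403×0.55775×0.24352 + 0.83001×0.96990×0.98566 = 0.236373 + 0.793483 = 1.029856.
Inverse-square distance factor (a/d)² = 0.9569² = 0.915658.
Q̄ = (S₀/π) × 0.915658 × [bracket] = (589/π) × 0.915658 × 1.029856 = 176.8 W/m².

Q̄ ≈ 177 W/m²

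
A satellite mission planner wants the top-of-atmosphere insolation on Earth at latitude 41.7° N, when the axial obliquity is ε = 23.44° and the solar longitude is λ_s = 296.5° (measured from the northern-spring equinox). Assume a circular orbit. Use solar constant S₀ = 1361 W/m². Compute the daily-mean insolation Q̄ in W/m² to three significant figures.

Solar declination: sin δ = sin ε · sin λ_s = sin 23.44° × sin 296.5° = -0.35599, so δ = -20.854°.
cos H₀ = −tan(+41.7°) tan(-20.854°) = 0.3394, H₀ = 1.2245 rad.
Bracket: H₀ sin φ sin δ + cos φ cos δ sin H₀ = 1.2245×0.66523×-0.35599 + 0.74664×0.93449×0.94064 = -0.289980 + 0.656311 = 0.366331.
Q̄ = (S₀/π) × [bracket] = (1361/π) × 0.366331 = 158.7 W/m².

Q̄ ≈ 159 W/m²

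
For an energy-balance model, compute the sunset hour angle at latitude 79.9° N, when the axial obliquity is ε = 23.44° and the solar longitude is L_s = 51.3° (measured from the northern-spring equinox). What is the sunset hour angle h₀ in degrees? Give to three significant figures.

Solar declination: sin δ = sin ε · sin L_s = sin 23.44° × sin 51.3° = 0.31045, so δ = +18.086°.
Sunrise equation: cos h₀ = −tan ϕ · tan δ = -1.8334 ≤ −1, so the Sun never sets (polar day) and h₀ = π.

h₀ = 180°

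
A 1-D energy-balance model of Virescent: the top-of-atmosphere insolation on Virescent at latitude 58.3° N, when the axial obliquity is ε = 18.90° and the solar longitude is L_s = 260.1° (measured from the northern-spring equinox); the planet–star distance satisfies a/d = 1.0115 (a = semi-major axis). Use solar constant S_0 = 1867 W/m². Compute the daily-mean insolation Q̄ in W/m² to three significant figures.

Q̄ ≈ 89.7 W/m²

Solar declination: sin δ = sin ε · sin L_s = sin 18.90° × sin 260.1° = -0.31909, so δ = -18.608°.
cos h₀ = −tan(+58.3°) tan(-18.608°) = 0.5452, h₀ = 0.9942 rad.
Bracket: h₀ sin ϕ sin δ + cos ϕ cos δ sin h₀ = 0.9942×0.85081×-0.31909 + 0.52547×0.94772×0.83833 = -0.269910 + 0.417487 = 0.147577.
Inverse-square distance factor (a/d)² = 1.0115² = 1.023132.
Q̄ = (S_0/π) × 1.023132 × [bracket] = (1867/π) × 1.023132 × 0.147577 = 89.73 W/m².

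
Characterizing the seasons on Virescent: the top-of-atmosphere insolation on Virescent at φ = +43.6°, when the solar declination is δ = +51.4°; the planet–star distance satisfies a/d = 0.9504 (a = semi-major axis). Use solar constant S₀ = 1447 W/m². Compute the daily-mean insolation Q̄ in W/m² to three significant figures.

cos H₀ = −tan(+43.6°) tan(+51.400°) = -1.1929 ≤ −1 ⇒ polar day, H₀ = π.
Bracket: H₀ sin φ sin δ + cos φ cos δ sin H₀ = 3.1416×0.68962×0.78152 + 0.72417×0.62388×0.00000 = 1.693171 + 0.000000 = 1.693171.
Inverse-square distance factor (a/d)² = 0.9504² = 0.903260.
Q̄ = (S₀/π) × 0.903260 × [bracket] = (1447/π) × 0.903260 × 1.693171 = 704.4 W/m².

Q̄ ≈ 704 W/m²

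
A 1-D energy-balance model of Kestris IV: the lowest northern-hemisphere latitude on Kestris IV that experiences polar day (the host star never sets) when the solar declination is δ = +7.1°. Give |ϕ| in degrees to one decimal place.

Polar day requires cos h₀ = −tan ϕ tan δ ≤ −1, i.e. tan ϕ tan δ ≥ 1.
The boundary is |tan ϕ| · |tan δ| = 1, so |ϕ| = 90° − |δ| = 90° − 7.1° = 82.9° in the northern hemisphere.

|ϕ| = 82.9°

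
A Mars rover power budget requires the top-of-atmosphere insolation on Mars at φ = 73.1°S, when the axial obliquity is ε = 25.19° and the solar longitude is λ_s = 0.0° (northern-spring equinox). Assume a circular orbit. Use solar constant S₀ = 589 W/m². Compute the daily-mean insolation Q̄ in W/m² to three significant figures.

Q̄ ≈ 54.5 W/m²

Solar declination: sin δ = sin ε · sin λ_s = sin 25.19° × sin 0.0° = 0.00000, so δ = +0.000°.
cos H₀ = −tan(-73.1°) tan(+0.000°) = 0.0000, H₀ = 1.5708 rad.
Bracket: H₀ sin φ sin δ + cos φ cos δ sin H₀ = 1.5708×-0.95681×0.00000 + 0.29070×1.00000×1.00000 = -0.000000 + 0.290700 = 0.290700.
Q̄ = (S₀/π) × [bracket] = (589/π) × 0.290700 = 54.50 W/m².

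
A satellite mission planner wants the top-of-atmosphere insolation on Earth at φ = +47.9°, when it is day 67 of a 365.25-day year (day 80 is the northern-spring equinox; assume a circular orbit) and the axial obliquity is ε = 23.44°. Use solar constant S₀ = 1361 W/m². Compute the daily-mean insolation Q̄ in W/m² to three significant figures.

Q̄ ≈ 246 W/m²

Solar longitude: λ_s = 360° × (67 − 80)/365.25 = -12.813°, i.e. -12.813° + 360° = 347.187°.
sin δ = sin 23.44° × sin 347.187° = -0.08822, so δ = -5.061°.
cos H₀ = −tan(+47.9°) tan(-5.061°) = 0.0980, H₀ = 1.4726 rad.
Bracket: H₀ sin φ sin δ + cos φ cos δ sin H₀ = 1.4726×0.74198×-0.08822 + 0.67043×0.99610×0.99518 = -0.096393 + 0.664596 = 0.568203.
Q̄ = (S₀/π) × [bracket] = (1361/π) × 0.568203 = 246.2 W/m².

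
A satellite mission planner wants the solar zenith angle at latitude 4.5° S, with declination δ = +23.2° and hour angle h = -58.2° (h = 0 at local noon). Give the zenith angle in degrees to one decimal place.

θ_z = 63.1°

cos θ_z = sin φ sin δ + cos φ cos δ cos h = -0.030908 + 0.482851 = 0.451943.
θ_z = arccos(0.451943) = 63.1°.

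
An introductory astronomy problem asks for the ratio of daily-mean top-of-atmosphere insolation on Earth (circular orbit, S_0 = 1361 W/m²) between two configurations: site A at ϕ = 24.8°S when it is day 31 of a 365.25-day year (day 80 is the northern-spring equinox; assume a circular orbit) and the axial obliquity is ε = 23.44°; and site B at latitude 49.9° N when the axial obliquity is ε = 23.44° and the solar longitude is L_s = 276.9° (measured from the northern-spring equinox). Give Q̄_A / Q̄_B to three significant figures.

Q̄_A / Q̄_B ≈ 5.46

— Configuration A (ϕ=-24.8°):
Solar longitude: L_s = 360° × (31 − 80)/365.25 = -48.296°, i.e. -48.296° + 360° = 311.704°.
sin δ = sin 23.44° × sin 311.704° = -0.29698, so δ = -17.277°.
cos h₀ = −tan(-24.8°) tan(-17.277°) = -0.1437, h₀ = 1.7150 rad.
Bracket: h₀ sin ϕ sin δ + cos ϕ cos δ sin h₀ = 1.7150×-0.41945×-0.29698 + 0.90778×0.95488×0.98962 = 0.213635 + 0.857823 = 1.071458.
Q̄ = (S_0/π) × [bracket] = (1361/π) × 1.071458 = 464.18 W/m².
— Configuration B (ϕ=+49.9°):
Solar declination: sin δ = sin ε · sin L_s = sin 23.44° × sin 276.9° = -0.39491, so δ = -23.260°.
cos h₀ = −tan(+49.9°) tan(-23.260°) = 0.5105, h₀ = 1.0351 rad.
Bracket: h₀ sin ϕ sin δ + cos ϕ cos δ sin h₀ = 1.0351×0.76492×-0.39491 + 0.64412×0.91872×0.85990 = -0.312677 + 0.508860 = 0.196183.
Q̄ = (S_0/π) × [bracket] = (1361/π) × 0.196183 = 84.990 W/m².
Ratio Q̄_A / Q̄_B = 464.18 / 84.990 = 5.462.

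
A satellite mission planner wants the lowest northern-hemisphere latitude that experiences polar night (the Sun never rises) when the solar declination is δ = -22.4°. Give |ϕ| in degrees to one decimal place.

|ϕ| = 67.6°

Polar night requires cos h₀ = −tan ϕ tan δ ≥ 1, i.e. tan ϕ tan δ ≤ −1.
The boundary is |tan ϕ| · |tan δ| = 1, so |ϕ| = 90° − |δ| = 90° − 22.4° = 67.6° in the northern hemisphere.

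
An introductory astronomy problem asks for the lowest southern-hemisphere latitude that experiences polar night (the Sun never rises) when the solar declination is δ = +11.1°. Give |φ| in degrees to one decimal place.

Polar night requires cos H₀ = −tan φ tan δ ≥ 1, i.e. tan φ tan δ ≤ −1.
The boundary is |tan φ| · |tan δ| = 1, so |φ| = 90° − |δ| = 90° − 11.1° = 78.9° in the southern hemisphere.

|φ| = 78.9°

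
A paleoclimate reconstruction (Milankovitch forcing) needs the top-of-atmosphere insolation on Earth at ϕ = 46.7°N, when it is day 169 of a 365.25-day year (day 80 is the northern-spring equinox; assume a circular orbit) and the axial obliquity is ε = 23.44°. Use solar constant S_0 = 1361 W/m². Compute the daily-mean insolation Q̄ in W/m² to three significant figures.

Solar longitude: L_s = 360° × (169 − 80)/365.25 = 87.721°.
sin δ = sin 23.44° × sin 87.721° = 0.39747, so δ = +23.420°.
cos h₀ = −tan(+46.7°) tan(+23.420°) = -0.4597, h₀ = 2.0484 rad.
Bracket: h₀ sin ϕ sin δ + cos ϕ cos δ sin h₀ = 2.0484×0.72777×0.39747 + 0.68582×0.91761×0.88810 = 0.592534 + 0.558895 = 1.151429.
Q̄ = (S_0/π) × [bracket] = (1361/π) × 1.151429 = 498.8 W/m².

Q̄ ≈ 499 W/m²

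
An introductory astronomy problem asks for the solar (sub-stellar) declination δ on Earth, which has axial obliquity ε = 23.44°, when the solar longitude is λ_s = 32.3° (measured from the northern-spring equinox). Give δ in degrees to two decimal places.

δ = +12.27°

sin δ = sin ε · sin λ_s = sin 23.44° × sin 32.3° = 0.212559.
δ = arcsin(0.212559) = +12.27°.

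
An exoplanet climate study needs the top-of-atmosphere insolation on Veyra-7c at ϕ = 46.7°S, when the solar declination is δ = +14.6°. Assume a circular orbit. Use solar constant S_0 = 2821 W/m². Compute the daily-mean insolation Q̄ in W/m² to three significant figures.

Q̄ ≈ 360 W/m²

cos h₀ = −tan(-46.7°) tan(+14.600°) = 0.2764, h₀ = 1.2907 rad.
Bracket: h₀ sin ϕ sin δ + cos ϕ cos δ sin h₀ = 1.2907×-0.72777×0.25207 + 0.68582×0.96771×0.96104 = -0.236778 + 0.637818 = 0.401040.
Q̄ = (S_0/π) × [bracket] = (2821/π) × 0.401040 = 360.1 W/m².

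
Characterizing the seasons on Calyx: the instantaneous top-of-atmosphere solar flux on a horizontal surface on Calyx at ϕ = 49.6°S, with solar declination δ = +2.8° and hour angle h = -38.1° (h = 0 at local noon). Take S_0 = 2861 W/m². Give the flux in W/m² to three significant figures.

1.35e+03 W/m²

cos θ_z = sin ϕ sin δ + cos ϕ cos δ cos h = -0.037201 + 0.509419 = 0.472218.
Flux = S_0 · cos θ_z = 2861 × 0.472218 = 1351 W/m².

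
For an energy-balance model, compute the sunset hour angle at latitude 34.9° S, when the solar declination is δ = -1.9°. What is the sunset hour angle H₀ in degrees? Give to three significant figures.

H₀ = 91.3°

cos H₀ = −tan φ · tan δ = −tan(-34.9°) × tan(-1.900°) = -0.0231, so H₀ = 1.5939 rad = 91.33°.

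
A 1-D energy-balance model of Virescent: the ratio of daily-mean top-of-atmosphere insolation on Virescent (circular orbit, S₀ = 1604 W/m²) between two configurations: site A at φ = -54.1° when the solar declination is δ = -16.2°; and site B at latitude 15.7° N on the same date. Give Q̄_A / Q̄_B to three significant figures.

— Configuration A (φ=-54.1°):
cos H₀ = −tan(-54.1°) tan(-16.200°) = -0.4013, H₀ = 1.9838 rad.
Bracket: H₀ sin φ sin δ + cos φ cos δ sin H₀ = 1.9838×-0.81004×-0.27899 + 0.58637×0.96029×0.91593 = 0.448325 + 0.515747 = 0.964072.
Q̄ = (S₀/π) × [bracket] = (1604/π) × 0.964072 = 492.23 W/m².
— Configuration B (φ=+15.7°):
cos H₀ = −tan(+15.7°) tan(-16.200°) = 0.0817, H₀ = 1.4890 rad.
Bracket: H₀ sin φ sin δ + cos φ cos δ sin H₀ = 1.4890×0.27060×-0.27899 + 0.96269×0.96029×0.99666 = -0.112412 + 0.921374 = 0.808962.
Q̄ = (S₀/π) × [bracket] = (1604/π) × 0.808962 = 413.03 W/m².
Ratio Q̄_A / Q̄_B = 492.23 / 413.03 = 1.192.

Q̄_A / Q̄_B ≈ 1.19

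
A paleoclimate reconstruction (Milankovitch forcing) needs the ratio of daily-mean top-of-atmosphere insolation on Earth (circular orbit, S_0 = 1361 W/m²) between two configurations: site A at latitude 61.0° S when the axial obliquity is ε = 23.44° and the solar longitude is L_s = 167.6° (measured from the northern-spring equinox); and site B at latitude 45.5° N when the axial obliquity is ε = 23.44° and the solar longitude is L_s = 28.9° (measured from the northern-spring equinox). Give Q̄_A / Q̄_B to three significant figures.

— Configuration A (ϕ=-61.0°):
Solar declination: sin δ = sin ε · sin L_s = sin 23.44° × sin 167.6° = 0.08542, so δ = +4.900°.
cos h₀ = −tan(-61.0°) tan(+4.900°) = 0.1547, h₀ = 1.4155 rad.
Bracket: h₀ sin ϕ sin δ + cos ϕ cos δ sin h₀ = 1.4155×-0.87462×0.08542 + 0.48481×0.99635×0.98797 = -0.105752 + 0.477229 = 0.371477.
Q̄ = (S_0/π) × [bracket] = (1361/π) × 0.371477 = 160.93 W/m².
— Configuration B (ϕ=+45.5°):
Solar declination: sin δ = sin ε · sin L_s = sin 23.44° × sin 28.9° = 0.19224, so δ = +11.084°.
cos h₀ = −tan(+45.5°) tan(+11.084°) = -0.1993, h₀ = 1.7715 rad.
Bracket: h₀ sin ϕ sin δ + cos ϕ cos δ sin h₀ = 1.7715×0.71325×0.19224 + 0.70091×0.98135×0.97993 = 0.242900 + 0.674033 = 0.916933.
Q̄ = (S_0/π) × [bracket] = (1361/π) × 0.916933 = 397.23 W/m².
Ratio Q̄_A / Q̄_B = 160.93 / 397.23 = 0.4051.

Q̄_A / Q̄_B ≈ 0.405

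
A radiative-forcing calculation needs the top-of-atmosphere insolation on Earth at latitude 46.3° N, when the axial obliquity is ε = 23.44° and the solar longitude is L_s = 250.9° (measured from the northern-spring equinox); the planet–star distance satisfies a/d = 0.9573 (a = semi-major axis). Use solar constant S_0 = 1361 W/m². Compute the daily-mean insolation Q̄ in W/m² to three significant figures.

Q̄ ≈ 108 W/m²

Solar declination: sin δ = sin ε · sin L_s = sin 23.44° × sin 250.9° = -0.37589, so δ = -22.079°.
cos h₀ = −tan(+46.3°) tan(-22.079°) = 0.4245, h₀ = 1.1324 rad.
Bracket: h₀ sin ϕ sin δ + cos ϕ cos δ sin h₀ = 1.1324×0.72297×-0.37589 + 0.69088×0.92666×0.90544 = -0.307738 + 0.579673 = 0.271935.
Inverse-square distance factor (a/d)² = 0.9573² = 0.916423.
Q̄ = (S_0/π) × 0.916423 × [bracket] = (1361/π) × 0.916423 × 0.271935 = 108.0 W/m².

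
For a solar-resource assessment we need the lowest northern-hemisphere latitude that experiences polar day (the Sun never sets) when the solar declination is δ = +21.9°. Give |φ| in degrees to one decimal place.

Polar day requires cos H₀ = −tan φ tan δ ≤ −1, i.e. tan φ tan δ ≥ 1.
The boundary is |tan φ| · |tan δ| = 1, so |φ| = 90° − |δ| = 90° − 21.9° = 68.1° in the northern hemisphere.

|φ| = 68.1°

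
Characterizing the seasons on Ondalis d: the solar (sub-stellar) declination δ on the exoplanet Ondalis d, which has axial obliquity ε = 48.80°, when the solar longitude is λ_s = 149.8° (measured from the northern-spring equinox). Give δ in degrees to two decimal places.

δ = +22.24°

sin δ = sin ε · sin λ_s = sin 48.80° × sin 149.8° = 0.378480.
δ = arcsin(0.378480) = +22.24°.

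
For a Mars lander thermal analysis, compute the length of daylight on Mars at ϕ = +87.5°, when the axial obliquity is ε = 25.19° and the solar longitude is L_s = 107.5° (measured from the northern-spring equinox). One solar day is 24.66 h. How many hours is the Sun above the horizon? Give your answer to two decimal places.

24.66 h

Solar declination: sin δ = sin ε · sin L_s = sin 25.19° × sin 107.5° = 0.40592, so δ = +23.949°.
Sunrise equation: cos h₀ = −tan ϕ · tan δ = -10.1730 ≤ −1, so the Sun never sets (polar day) and h₀ = π.
Daylight = 2h₀/(2π) × 24.66 h = (3.1416/π) × 24.66 = 24.66 h.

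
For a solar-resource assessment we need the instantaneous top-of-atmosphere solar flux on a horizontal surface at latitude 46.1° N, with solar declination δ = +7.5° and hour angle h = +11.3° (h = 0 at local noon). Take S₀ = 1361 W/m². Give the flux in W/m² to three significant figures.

1.05e+03 W/m²

cos θ_z = sin φ sin δ + cos φ cos δ cos h = 0.094051 + 0.674143 = 0.768194.
Flux = S₀ · cos θ_z = 1361 × 0.768194 = 1046 W/m².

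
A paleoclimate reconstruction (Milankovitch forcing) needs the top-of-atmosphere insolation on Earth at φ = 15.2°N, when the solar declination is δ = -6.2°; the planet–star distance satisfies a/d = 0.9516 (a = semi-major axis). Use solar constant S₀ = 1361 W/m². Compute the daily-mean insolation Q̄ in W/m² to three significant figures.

cos H₀ = −tan(+15.2°) tan(-6.200°) = 0.0295, H₀ = 1.5413 rad.
Bracket: H₀ sin φ sin δ + cos φ cos δ sin H₀ = 1.5413×0.26219×-0.10800 + 0.96502×0.99415×0.99956 = -0.043644 + 0.958953 = 0.915309.
Inverse-square distance factor (a/d)² = 0.9516² = 0.905543.
Q̄ = (S₀/π) × 0.905543 × [bracket] = (1361/π) × 0.905543 × 0.915309 = 359.1 W/m².

Q̄ ≈ 359 W/m²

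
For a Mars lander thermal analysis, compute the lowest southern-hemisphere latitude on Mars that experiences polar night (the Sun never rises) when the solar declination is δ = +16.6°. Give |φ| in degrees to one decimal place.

|φ| = 73.4°

Polar night requires cos H₀ = −tan φ tan δ ≥ 1, i.e. tan φ tan δ ≤ −1.
The boundary is |tan φ| · |tan δ| = 1, so |φ| = 90° − |δ| = 90° − 16.6° = 73.4° in the southern hemisphere.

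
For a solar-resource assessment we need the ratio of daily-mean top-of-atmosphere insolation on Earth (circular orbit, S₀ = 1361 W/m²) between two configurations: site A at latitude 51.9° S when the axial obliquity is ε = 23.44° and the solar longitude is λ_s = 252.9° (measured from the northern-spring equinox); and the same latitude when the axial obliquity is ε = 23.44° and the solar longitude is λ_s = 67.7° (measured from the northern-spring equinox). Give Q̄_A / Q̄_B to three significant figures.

Q̄_A / Q̄_B ≈ 5.79

— Configuration A (φ=-51.9°):
Solar declination: sin δ = sin ε · sin λ_s = sin 23.44° × sin 252.9° = -0.38020, so δ = -22.346°.
cos H₀ = −tan(-51.9°) tan(-22.346°) = -0.5243, H₀ = 2.1226 rad.
Bracket: H₀ sin φ sin δ + cos φ cos δ sin H₀ = 2.1226×-0.78694×-0.38020 + 0.61704×0.92490×0.85156 = 0.635070 + 0.485986 = 1.121056.
Q̄ = (S₀/π) × [bracket] = (1361/π) × 1.121056 = 485.66 W/m².
— Configuration B (φ=-51.9°):
Solar declination: sin δ = sin ε · sin λ_s = sin 23.44° × sin 67.7° = 0.36804, so δ = +21.595°.
cos H₀ = −tan(-51.9°) tan(+21.595°) = 0.5048, H₀ = 1.0416 rad.
Bracket: H₀ sin φ sin δ + cos φ cos δ sin H₀ = 1.0416×-0.78694×0.36804 + 0.61704×0.92981×0.86323 = -0.301674 + 0.495261 = 0.193587.
Q̄ = (S₀/π) × [bracket] = (1361/π) × 0.193587 = 83.866 W/m².
Ratio Q̄_A / Q̄_B = 485.66 / 83.866 = 5.791.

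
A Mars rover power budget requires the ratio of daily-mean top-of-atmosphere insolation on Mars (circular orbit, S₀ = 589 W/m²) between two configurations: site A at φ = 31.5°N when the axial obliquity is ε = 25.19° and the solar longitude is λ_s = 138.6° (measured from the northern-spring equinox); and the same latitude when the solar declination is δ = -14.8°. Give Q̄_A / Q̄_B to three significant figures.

Q̄_A / Q̄_B ≈ 1.70

— Configuration A (φ=+31.5°):
Solar declination: sin δ = sin ε · sin λ_s = sin 25.19° × sin 138.6° = 0.28147, so δ = +16.348°.
cos H₀ = −tan(+31.5°) tan(+16.348°) = -0.1798, H₀ = 1.7515 rad.
Bracket: H₀ sin φ sin δ + cos φ cos δ sin H₀ = 1.7515×0.52250×0.28147 + 0.85264×0.95957×0.98371 = 0.257590 + 0.804840 = 1.062430.
Q̄ = (S₀/π) × [bracket] = (589/π) × 1.062430 = 199.19 W/m².
— Configuration B (φ=+31.5°):
cos H₀ = −tan(+31.5°) tan(-14.800°) = 0.1619, H₀ = 1.4082 rad.
Bracket: H₀ sin φ sin δ + cos φ cos δ sin H₀ = 1.4082×0.52250×-0.25545 + 0.85264×0.96682×0.98681 = -0.187956 + 0.813476 = 0.625520.
Q̄ = (S₀/π) × [bracket] = (589/π) × 0.625520 = 117.28 W/m².
Ratio Q̄_A / Q̄_B = 199.19 / 117.28 = 1.698.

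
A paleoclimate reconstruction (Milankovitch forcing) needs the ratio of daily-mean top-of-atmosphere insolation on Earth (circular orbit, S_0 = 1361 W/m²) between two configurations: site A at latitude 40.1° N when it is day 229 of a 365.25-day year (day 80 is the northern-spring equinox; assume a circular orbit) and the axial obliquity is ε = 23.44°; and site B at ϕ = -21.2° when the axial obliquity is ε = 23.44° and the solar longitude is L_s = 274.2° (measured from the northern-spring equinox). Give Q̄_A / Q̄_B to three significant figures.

Q̄_A / Q̄_B ≈ 0.896

— Configuration A (ϕ=+40.1°):
Solar longitude: L_s = 360° × (229 − 80)/365.25 = 146.858°.
sin δ = sin 23.44° × sin 146.858° = 0.21748, so δ = +12.561°.
cos h₀ = −tan(+40.1°) tan(+12.561°) = -0.1876, h₀ = 1.7595 rad.
Bracket: h₀ sin ϕ sin δ + cos ϕ cos δ sin h₀ = 1.7595×0.64412×0.21748 + 0.76492×0.97607×0.98224 = 0.246476 + 0.733356 = 0.979832.
Q̄ = (S_0/π) × [bracket] = (1361/π) × 0.979832 = 424.48 W/m².
— Configuration B (ϕ=-21.2°):
Solar declination: sin δ = sin ε · sin L_s = sin 23.44° × sin 274.2° = -0.39672, so δ = -23.373°.
cos h₀ = −tan(-21.2°) tan(-23.373°) = -0.1676, h₀ = 1.7392 rad.
Bracket: h₀ sin ϕ sin δ + cos ϕ cos δ sin h₀ = 1.7392×-0.36162×-0.39672 + 0.93232×0.91794×0.98585 = 0.249509 + 0.843704 = 1.093213.
Q̄ = (S_0/π) × [bracket] = (1361/π) × 1.093213 = 473.60 W/m².
Ratio Q̄_A / Q̄_B = 424.48 / 473.60 = 0.8963.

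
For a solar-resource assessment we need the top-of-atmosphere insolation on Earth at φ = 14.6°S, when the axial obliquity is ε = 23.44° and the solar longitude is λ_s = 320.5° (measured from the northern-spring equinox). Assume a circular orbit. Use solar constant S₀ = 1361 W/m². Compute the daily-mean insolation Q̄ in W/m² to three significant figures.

Q̄ ≈ 450 W/m²

Solar declination: sin δ = sin ε · sin λ_s = sin 23.44° × sin 320.5° = -0.25302, so δ = -14.657°.
cos H₀ = −tan(-14.6°) tan(-14.657°) = -0.0681, H₀ = 1.6390 rad.
Bracket: H₀ sin φ sin δ + cos φ cos δ sin H₀ = 1.6390×-0.25207×-0.25302 + 0.96771×0.96746×0.99768 = 0.104533 + 0.934049 = 1.038582.
Q̄ = (S₀/π) × [bracket] = (1361/π) × 1.038582 = 449.9 W/m².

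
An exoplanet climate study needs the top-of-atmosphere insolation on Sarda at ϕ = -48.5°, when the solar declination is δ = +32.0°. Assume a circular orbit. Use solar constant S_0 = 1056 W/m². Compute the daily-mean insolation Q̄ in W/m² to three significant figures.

cos h₀ = −tan(-48.5°) tan(+32.000°) = 0.7063, h₀ = 0.7866 rad.
Bracket: h₀ sin ϕ sin δ + cos ϕ cos δ sin h₀ = 0.7866×-0.74896×0.52992 + 0.66262×0.84805×0.70793 = -0.312193 + 0.397811 = 0.085618.
Q̄ = (S_0/π) × [bracket] = (1056/π) × 0.085618 = 28.78 W/m².

Q̄ ≈ 28.8 W/m²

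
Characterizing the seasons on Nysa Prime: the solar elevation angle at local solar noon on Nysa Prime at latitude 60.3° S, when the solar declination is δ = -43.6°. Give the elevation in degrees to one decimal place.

At local noon the hour angle is zero, so the zenith angle equals |φ − δ| = |-60.3° − (-43.600°)| = 16.700°.
Elevation = 90° − 16.700° = 73.3°.

73.3°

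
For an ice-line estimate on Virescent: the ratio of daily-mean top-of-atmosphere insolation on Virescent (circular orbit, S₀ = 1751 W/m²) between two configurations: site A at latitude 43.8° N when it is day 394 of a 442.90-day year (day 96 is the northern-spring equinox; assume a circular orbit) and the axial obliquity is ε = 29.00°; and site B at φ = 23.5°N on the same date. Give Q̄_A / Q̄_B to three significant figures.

— Configuration A (φ=+43.8°):
Solar longitude: λ_s = 360° × (394 − 96)/442.90 = 242.222°.
sin δ = sin 29.00° × sin 242.222° = -0.42894, so δ = -25.400°.
cos H₀ = −tan(+43.8°) tan(-25.400°) = 0.4554, H₀ = 1.0980 rad.
Bracket: H₀ sin φ sin δ + cos φ cos δ sin H₀ = 1.0980×0.69214×-0.42894 + 0.72176×0.90333×0.89031 = -0.325981 + 0.580471 = 0.254490.
Q̄ = (S₀/π) × [bracket] = (1751/π) × 0.254490 = 141.84 W/m².
— Configuration B (φ=+23.5°):
cos H₀ = −tan(+23.5°) tan(-25.400°) = 0.2065, H₀ = 1.3628 rad.
Bracket: H₀ sin φ sin δ + cos φ cos δ sin H₀ = 1.3628×0.39875×-0.42894 + 0.91706×0.90333×0.97845 = -0.233093 + 0.810556 = 0.577463.
Q̄ = (S₀/π) × [bracket] = (1751/π) × 0.577463 = 321.86 W/m².
Ratio Q̄_A / Q̄_B = 141.84 / 321.86 = 0.4407.

Q̄_A / Q̄_B ≈ 0.441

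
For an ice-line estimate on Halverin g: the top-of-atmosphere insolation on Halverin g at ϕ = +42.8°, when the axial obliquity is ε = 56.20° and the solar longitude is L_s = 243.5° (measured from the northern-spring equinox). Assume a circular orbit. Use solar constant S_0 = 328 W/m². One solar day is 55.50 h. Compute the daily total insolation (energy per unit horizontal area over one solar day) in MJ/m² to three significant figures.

Solar declination: sin δ = sin ε · sin L_s = sin 56.20° × sin 243.5° = -0.74368, so δ = -48.046°.
cos h₀ = −tan(+42.8°) tan(-48.046°) = 1.0301 ≥ 1 ⇒ polar night, h₀ = 0 and Q̄ = 0.
Daily total = Q̄ × 55.50 h × 3600 s/h = 0.00 MJ/m².

0.00 MJ/m²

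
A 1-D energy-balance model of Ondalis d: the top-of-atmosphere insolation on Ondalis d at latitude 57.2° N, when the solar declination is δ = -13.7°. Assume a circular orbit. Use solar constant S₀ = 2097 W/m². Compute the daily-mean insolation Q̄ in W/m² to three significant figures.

cos H₀ = −tan(+57.2°) tan(-13.700°) = 0.3783, H₀ = 1.1829 rad.
Bracket: H₀ sin φ sin δ + cos φ cos δ sin H₀ = 1.1829×0.84057×-0.23684 + 0.54171×0.97155×0.92570 = -0.235492 + 0.487194 = 0.251702.
Q̄ = (S₀/π) × [bracket] = (2097/π) × 0.251702 = 168.0 W/m².

Q̄ ≈ 168 W/m²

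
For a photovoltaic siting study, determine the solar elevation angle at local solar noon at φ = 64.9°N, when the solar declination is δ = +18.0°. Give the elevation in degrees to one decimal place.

At local noon the hour angle is zero, so the zenith angle equals |φ − δ| = |+64.9° − (+18.000°)| = 46.900°.
Elevation = 90° − 46.900° = 43.1°.

43.1°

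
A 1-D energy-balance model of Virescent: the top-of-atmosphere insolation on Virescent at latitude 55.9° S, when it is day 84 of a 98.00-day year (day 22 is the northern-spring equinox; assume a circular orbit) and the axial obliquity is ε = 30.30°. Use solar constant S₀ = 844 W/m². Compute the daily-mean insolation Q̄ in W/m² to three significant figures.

Q̄ ≈ 296 W/m²

Solar longitude: λ_s = 360° × (84 − 22)/98.00 = 227.755°.
sin δ = sin 30.30° × sin 227.755° = -0.37349, so δ = -21.931°.
cos H₀ = −tan(-55.9°) tan(-21.931°) = -0.5947, H₀ = 2.2077 rad.
Bracket: H₀ sin φ sin δ + cos φ cos δ sin H₀ = 2.2077×-0.82806×-0.37349 + 0.56064×0.92763×0.80396 = 0.682780 + 0.418113 = 1.100893.
Q̄ = (S₀/π) × [bracket] = (844/π) × 1.100893 = 295.8 W/m².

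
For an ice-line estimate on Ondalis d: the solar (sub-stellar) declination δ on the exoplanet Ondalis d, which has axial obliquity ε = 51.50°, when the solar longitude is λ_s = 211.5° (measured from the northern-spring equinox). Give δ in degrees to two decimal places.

δ = -24.14°

sin δ = sin ε · sin λ_s = sin 51.50° × sin 211.5° = -0.408912.
δ = arcsin(-0.408912) = -24.14°.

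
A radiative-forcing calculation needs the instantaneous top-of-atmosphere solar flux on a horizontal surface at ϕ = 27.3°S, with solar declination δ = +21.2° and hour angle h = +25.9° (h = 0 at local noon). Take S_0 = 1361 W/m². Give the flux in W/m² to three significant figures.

789 W/m²

cos θ_z = sin ϕ sin δ + cos ϕ cos δ cos h = -0.165859 + 0.745265 = 0.579406.
Flux = S_0 · cos θ_z = 1361 × 0.579406 = 788.6 W/m².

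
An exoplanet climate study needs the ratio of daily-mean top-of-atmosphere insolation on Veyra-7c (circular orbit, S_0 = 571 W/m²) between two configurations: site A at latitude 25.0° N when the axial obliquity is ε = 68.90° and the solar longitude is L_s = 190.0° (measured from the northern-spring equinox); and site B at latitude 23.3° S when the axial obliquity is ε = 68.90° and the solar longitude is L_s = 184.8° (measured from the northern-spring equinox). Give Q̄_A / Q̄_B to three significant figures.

— Configuration A (ϕ=+25.0°):
Solar declination: sin δ = sin ε · sin L_s = sin 68.90° × sin 190.0° = -0.16201, so δ = -9.323°.
cos h₀ = −tan(+25.0°) tan(-9.323°) = 0.0766, h₀ = 1.4942 rad.
Bracket: h₀ sin ϕ sin δ + cos ϕ cos δ sin h₀ = 1.4942×0.42262×-0.16201 + 0.90631×0.98679×0.99707 = -0.102306 + 0.891717 = 0.789411.
Q̄ = (S_0/π) × [bracket] = (571/π) × 0.789411 = 143.48 W/m².
— Configuration B (ϕ=-23.3°):
Solar declination: sin δ = sin ε · sin L_s = sin 68.90° × sin 184.8° = -0.07807, so δ = -4.477°.
cos h₀ = −tan(-23.3°) tan(-4.477°) = -0.0337, h₀ = 1.6045 rad.
Bracket: h₀ sin ϕ sin δ + cos ϕ cos δ sin h₀ = 1.6045×-0.39555×-0.07807 + 0.91845×0.99695×0.99943 = 0.049548 + 0.915127 = 0.964675.
Q̄ = (S_0/π) × [bracket] = (571/π) × 0.964675 = 175.33 W/m².
Ratio Q̄_A / Q̄_B = 143.48 / 175.33 = 0.8183.

Q̄_A / Q̄_B ≈ 0.818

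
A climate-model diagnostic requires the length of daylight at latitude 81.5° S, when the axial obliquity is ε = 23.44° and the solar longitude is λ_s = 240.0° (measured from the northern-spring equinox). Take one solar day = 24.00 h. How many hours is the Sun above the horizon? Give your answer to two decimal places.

Solar declination: sin δ = sin ε · sin λ_s = sin 23.44° × sin 240.0° = -0.34449, so δ = -20.151°.
Sunrise equation: cos H₀ = −tan φ · tan δ = -2.4554 ≤ −1, so the Sun never sets (polar day) and H₀ = π.
Daylight = 2H₀/(2π) × 24.00 h = (3.1416/π) × 24.00 = 24.00 h.

24.00 h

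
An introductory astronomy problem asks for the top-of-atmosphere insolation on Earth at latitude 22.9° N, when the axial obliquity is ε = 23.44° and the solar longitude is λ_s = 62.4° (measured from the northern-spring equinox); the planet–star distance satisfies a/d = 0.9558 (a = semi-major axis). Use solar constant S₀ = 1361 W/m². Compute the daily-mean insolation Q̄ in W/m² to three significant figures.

Q̄ ≈ 431 W/m²

Solar declination: sin δ = sin ε · sin λ_s = sin 23.44° × sin 62.4° = 0.35252, so δ = +20.642°.
cos H₀ = −tan(+22.9°) tan(+20.642°) = -0.1591, H₀ = 1.7306 rad.
Bracket: H₀ sin φ sin δ + cos φ cos δ sin H₀ = 1.7306×0.38912×0.35252 + 0.92119×0.93580×0.98726 = 0.237391 + 0.851067 = 1.088458.
Inverse-square distance factor (a/d)² = 0.9558² = 0.913554.
Q̄ = (S₀/π) × 0.913554 × [bracket] = (1361/π) × 0.913554 × 1.088458 = 430.8 W/m².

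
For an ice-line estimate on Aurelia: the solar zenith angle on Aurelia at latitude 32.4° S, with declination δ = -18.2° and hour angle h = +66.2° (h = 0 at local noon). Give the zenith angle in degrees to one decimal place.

cos θ_z = sin φ sin δ + cos φ cos δ cos h = 0.167357 + 0.323679 = 0.491036.
θ_z = arccos(0.491036) = 60.6°.

θ_z = 60.6°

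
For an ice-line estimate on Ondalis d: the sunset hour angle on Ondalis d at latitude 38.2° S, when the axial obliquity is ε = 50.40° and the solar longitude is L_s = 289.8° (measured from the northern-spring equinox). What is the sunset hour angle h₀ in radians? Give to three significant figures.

Solar declination: sin δ = sin ε · sin L_s = sin 50.40° × sin 289.8° = -0.72496, so δ = -46.466°.
cos h₀ = −tan ϕ · tan δ = −tan(-38.2°) × tan(-46.466°) = -0.8282, so h₀ = 2.5468 rad = 145.92°.

h₀ = 2.55 rad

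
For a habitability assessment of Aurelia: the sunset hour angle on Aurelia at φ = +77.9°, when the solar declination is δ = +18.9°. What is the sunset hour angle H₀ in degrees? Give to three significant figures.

Sunrise equation: cos H₀ = −tan φ · tan δ = -1.5970 ≤ −1, so the host star never sets (polar day) and H₀ = π.

H₀ = 180°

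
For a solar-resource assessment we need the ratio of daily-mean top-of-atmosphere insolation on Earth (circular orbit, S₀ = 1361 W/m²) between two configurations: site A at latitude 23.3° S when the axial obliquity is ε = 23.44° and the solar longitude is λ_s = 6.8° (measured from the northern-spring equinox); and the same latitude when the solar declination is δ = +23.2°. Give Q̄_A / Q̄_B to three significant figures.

— Configuration A (φ=-23.3°):
Solar declination: sin δ = sin ε · sin λ_s = sin 23.44° × sin 6.8° = 0.04710, so δ = +2.700°.
cos H₀ = −tan(-23.3°) tan(+2.700°) = 0.0203, H₀ = 1.5505 rad.
Bracket: H₀ sin φ sin δ + cos φ cos δ sin H₀ = 1.5505×-0.39555×0.04710 + 0.91845×0.99889×0.99979 = -0.028886 + 0.917238 = 0.888352.
Q̄ = (S₀/π) × [bracket] = (1361/π) × 0.888352 = 384.85 W/m².
— Configuration B (φ=-23.3°):
cos H₀ = −tan(-23.3°) tan(+23.200°) = 0.1846, H₀ = 1.3851 rad.
Bracket: H₀ sin φ sin δ + cos φ cos δ sin H₀ = 1.3851×-0.39555×0.39394 + 0.91845×0.91914×0.98282 = -0.215830 + 0.829681 = 0.613851.
Q̄ = (S₀/π) × [bracket] = (1361/π) × 0.613851 = 265.93 W/m².
Ratio Q̄_A / Q̄_B = 384.85 / 265.93 = 1.447.

Q̄_A / Q̄_B ≈ 1.45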